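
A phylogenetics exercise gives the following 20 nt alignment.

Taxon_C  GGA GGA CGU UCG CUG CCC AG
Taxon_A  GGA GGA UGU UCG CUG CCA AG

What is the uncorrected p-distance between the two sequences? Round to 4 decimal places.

0.1000

Mismatches occur at site 7 (C↔U), site 18 (C↔A).
There are 2 differences over 20 sites, so p = 2/20 = 0.1000.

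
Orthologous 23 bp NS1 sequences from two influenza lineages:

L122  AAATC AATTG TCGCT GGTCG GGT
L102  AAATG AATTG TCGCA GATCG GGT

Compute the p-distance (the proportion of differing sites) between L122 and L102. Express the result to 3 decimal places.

Differing sites — 5:C/G; 15:T/A; 17:G/A.
There are 3 differences over 23 sites, so p = 3/23 = 0.130.

0.130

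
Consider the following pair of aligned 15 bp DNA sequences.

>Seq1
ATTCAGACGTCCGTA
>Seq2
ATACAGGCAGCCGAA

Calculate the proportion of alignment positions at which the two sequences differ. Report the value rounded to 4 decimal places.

0.3333

Mismatches occur at site 3 (T→A), site 7 (A→G), site 9 (G→A), site 10 (T→G), site 14 (T→A).
There are 5 differences over 15 sites, so p = 5/15 = 0.3333.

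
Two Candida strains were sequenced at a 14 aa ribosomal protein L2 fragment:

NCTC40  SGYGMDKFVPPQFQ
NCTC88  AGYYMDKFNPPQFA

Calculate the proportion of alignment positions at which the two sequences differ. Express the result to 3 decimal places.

0.286

The sequences differ at positions 1 (S/A), 4 (G/Y), 9 (V/N), 14 (Q/A).
There are 4 differences over 14 sites, so p = 4/14 = 0.286.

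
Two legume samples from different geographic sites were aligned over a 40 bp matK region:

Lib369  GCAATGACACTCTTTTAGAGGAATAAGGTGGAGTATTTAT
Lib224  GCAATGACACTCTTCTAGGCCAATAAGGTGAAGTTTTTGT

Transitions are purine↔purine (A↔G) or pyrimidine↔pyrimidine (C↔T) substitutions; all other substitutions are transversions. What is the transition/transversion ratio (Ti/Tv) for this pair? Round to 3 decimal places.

The sequences differ at positions 15 (T/C, transition), 19 (A/G, transition), 20 (G/C, transversion), 21 (G/C, transversion), 31 (G/A, transition), 35 (A/T, transversion), 39 (A/G, transition).
Of the 7 differences, 4 transitions and 3 transversions, so Ti/Tv = 4/3 = 1.333.

1.333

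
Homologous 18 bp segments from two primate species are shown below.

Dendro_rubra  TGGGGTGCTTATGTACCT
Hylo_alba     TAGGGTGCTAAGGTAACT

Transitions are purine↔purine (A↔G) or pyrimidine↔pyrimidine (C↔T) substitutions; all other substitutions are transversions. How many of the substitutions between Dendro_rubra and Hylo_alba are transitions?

1

Differing sites — 2:G/A (Ti); 10:T/A (Tv); 12:T/G (Tv); 16:C/A (Tv).
Of the 4 differences, 1 transition and 3 transversions, so the answer is 1.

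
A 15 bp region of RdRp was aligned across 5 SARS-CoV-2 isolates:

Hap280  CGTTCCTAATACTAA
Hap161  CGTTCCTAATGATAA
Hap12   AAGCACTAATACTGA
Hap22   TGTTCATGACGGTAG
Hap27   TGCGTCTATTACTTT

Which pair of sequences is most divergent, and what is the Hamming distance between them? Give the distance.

12

Pairwise Hamming distances:
  Hap280 vs Hap161: 2
  Hap280 vs Hap12: 6
  Hap280 vs Hap22: 7
  Hap280 vs Hap27: 7
  Hap161 vs Hap12: 8
  Hap161 vs Hap22: 6
  Hap161 vs Hap27: 9
  Hap12 vs Hap22: 12
  Hap12 vs Hap27: 8
  Hap22 vs Hap27: 11
The largest is 12, between Hap12 and Hap22.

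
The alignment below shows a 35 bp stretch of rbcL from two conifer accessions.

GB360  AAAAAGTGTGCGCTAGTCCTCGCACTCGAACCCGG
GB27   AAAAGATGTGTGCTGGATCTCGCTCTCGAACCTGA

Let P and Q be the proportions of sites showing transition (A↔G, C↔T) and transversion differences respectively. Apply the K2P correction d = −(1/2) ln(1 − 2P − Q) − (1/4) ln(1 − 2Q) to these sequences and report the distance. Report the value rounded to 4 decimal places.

0.3358

Differing sites — 5:A/G (Ti); 6:G/A (Ti); 11:C/T (Ti); 15:A/G (Ti); 17:T/A (Tv); 18:C/T (Ti); 24:A/T (Tv); 33:C/T (Ti); 35:G/A (Ti).
Of the 9 differences, 7 transitions and 2 transversions over 35 sites: P = 7/35 = 0.200000, Q = 2/35 = 0.057143.
d = −0.5·ln(0.542857) − 0.25·ln(0.885714) = −0.5·(-0.610909) − 0.25·(-0.121361) = 0.3358.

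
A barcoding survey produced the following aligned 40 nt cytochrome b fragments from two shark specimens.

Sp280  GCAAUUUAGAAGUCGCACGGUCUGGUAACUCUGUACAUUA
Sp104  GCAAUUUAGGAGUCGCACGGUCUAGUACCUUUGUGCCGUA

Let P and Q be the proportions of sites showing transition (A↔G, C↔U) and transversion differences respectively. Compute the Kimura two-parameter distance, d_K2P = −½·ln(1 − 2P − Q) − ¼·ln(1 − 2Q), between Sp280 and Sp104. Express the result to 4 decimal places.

Mismatches occur at site 10 (A→G, transition), site 24 (G→A, transition), site 28 (A→C, transversion), site 31 (C→U, transition), site 35 (A→G, transition), site 37 (A→C, transversion), site 38 (U→G, transversion).
Of the 7 differences, 4 transitions and 3 transversions over 40 sites: P = 4/40 = 0.100000, Q = 3/40 = 0.075000.
d = −0.5·ln(0.725000) − 0.25·ln(0.850000) = −0.5·(-0.321584) − 0.25·(-0.162519) = 0.2014.

0.2014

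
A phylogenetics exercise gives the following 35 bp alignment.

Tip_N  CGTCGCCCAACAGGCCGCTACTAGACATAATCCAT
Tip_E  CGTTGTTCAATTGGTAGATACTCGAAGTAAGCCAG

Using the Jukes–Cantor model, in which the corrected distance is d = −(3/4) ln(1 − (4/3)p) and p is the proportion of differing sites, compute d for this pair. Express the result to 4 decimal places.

The sequences differ at positions 4 (C/T), 6 (C/T), 7 (C/T), 11 (C/T), 12 (A/T), 15 (C/T), 16 (C/A), 18 (C/A), 23 (A/C), 26 (C/A), 27 (A/G), 31 (T/G), 35 (T/G).
p = 13/35 = 0.371429.
d = −0.75 · ln(1 − (4/3)·0.371429) = −0.75 · ln(0.504761) = −0.75 · (-0.683670) = 0.5128.

0.5128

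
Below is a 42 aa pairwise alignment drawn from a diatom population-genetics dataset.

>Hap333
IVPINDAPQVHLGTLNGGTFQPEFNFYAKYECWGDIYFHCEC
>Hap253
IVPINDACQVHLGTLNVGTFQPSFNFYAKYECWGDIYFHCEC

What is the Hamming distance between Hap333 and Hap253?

The sequences differ at positions 8 (P/C), 17 (G/V), 23 (E/S).
That gives 3 mismatches out of 42 aligned sites, so the Hamming distance is 3.

3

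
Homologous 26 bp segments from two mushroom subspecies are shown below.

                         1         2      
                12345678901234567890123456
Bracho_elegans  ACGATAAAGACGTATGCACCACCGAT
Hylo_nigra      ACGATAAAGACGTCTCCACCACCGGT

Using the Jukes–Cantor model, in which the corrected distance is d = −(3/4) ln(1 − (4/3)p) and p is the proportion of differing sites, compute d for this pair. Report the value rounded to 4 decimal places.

Differing sites — 14:A/C; 16:G/C; 25:A/G.
p = 3/26 = 0.115385.
d = −0.75 · ln(1 − (4/3)·0.115385) = −0.75 · ln(0.846153) = −0.75 · (-0.167055) = 0.1253.

0.1253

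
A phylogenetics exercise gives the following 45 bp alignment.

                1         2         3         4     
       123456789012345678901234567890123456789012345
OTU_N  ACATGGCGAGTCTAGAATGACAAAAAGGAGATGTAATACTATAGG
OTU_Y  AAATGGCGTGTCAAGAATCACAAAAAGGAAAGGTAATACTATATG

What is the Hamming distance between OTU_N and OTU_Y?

7

Mismatches occur at site 2 (C↔A), site 9 (A↔T), site 13 (T↔A), site 19 (G↔C), site 30 (G↔A), site 32 (T↔G), site 44 (G↔T).
That gives 7 mismatches out of 45 aligned sites, so the Hamming distance is 7.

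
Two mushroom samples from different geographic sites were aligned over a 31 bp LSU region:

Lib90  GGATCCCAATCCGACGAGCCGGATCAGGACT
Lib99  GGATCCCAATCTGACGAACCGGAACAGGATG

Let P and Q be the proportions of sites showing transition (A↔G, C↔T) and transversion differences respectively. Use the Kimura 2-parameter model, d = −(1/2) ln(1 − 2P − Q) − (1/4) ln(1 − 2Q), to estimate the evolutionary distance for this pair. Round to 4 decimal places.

0.1838

Mismatches occur at site 12 (C↔T, transition), site 18 (G↔A, transition), site 24 (T↔A, transversion), site 30 (C↔T, transition), site 31 (T↔G, transversion).
Of the 5 differences, 3 transitions and 2 transversions over 31 sites: P = 3/31 = 0.096774, Q = 2/31 = 0.064516.
d = −0.5·ln(0.741936) − 0.25·ln(0.870968) = −0.5·(-0.298492) − 0.25·(-0.138150) = 0.1838.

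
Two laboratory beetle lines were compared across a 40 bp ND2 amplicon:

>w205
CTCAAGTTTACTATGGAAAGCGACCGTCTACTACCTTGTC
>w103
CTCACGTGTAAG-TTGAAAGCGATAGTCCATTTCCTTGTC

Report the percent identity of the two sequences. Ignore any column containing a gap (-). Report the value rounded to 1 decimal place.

Excluding the 1 gap column leaves 39 comparable sites.
Mismatches occur at site 5 (A/C), site 8 (T/G), site 11 (C/A), site 12 (T/G), site 15 (G/T), site 24 (C/T), site 25 (C/A), site 29 (T/C), site 31 (C/T), site 33 (A/T).
29 of the 39 comparable sites match, so the percent identity is 29/39 × 100 = 74.4%.

74.4%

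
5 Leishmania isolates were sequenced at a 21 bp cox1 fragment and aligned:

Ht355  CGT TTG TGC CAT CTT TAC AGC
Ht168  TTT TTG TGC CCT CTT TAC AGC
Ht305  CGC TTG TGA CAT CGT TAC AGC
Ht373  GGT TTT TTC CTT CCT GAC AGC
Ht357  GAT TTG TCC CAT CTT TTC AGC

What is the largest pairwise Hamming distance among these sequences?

8

Pairwise Hamming distances:
  Ht355 vs Ht168: 3
  Ht355 vs Ht305: 3
  Ht355 vs Ht373: 6
  Ht355 vs Ht357: 4
  Ht168 vs Ht305: 6
  Ht168 vs Ht373: 7
  Ht168 vs Ht357: 5
  Ht305 vs Ht373: 8
  Ht305 vs Ht357: 7
  Ht373 vs Ht357: 7
The largest is 8, between Ht305 and Ht373.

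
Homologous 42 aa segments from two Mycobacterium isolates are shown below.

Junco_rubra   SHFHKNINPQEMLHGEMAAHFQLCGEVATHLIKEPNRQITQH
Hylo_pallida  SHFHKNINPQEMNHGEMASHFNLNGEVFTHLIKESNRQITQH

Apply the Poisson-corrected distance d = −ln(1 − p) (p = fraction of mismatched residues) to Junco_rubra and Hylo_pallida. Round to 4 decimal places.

Differing sites — 13:L/N; 19:A/S; 22:Q/N; 24:C/N; 28:A/F; 35:P/S.
p = 6/42 = 0.142857.
d = −ln(1 − 0.142857) = −ln(0.857143) = 0.1542.

0.1542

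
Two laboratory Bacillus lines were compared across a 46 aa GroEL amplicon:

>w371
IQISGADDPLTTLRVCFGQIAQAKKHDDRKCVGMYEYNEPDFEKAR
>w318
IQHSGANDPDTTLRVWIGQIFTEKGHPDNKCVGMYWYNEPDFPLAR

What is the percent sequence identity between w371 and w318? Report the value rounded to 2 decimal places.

Mismatches occur at site 3 (I↔H), site 7 (D↔N), site 10 (L↔D), site 16 (C↔W), site 17 (F↔I), site 21 (A↔F), site 22 (Q↔T), site 23 (A↔E), site 25 (K↔G), site 27 (D↔P), site 29 (R↔N), site 36 (E↔W), site 43 (E↔P), site 44 (K↔L).
32 of the 46 sites match, so the percent identity is 32/46 × 100 = 69.57%.

69.57%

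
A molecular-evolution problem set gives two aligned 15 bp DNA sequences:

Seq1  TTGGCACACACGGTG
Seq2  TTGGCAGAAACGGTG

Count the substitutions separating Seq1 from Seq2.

2

Differing sites — 7:C/G; 9:C/A.
That gives 2 mismatches out of 15 aligned sites, so the Hamming distance is 2.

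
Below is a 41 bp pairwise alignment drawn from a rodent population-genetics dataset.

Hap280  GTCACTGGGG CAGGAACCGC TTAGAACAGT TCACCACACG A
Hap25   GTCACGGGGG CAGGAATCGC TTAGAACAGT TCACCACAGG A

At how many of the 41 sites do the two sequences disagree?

3

The sequences differ at positions 6 (T/G), 17 (C/T), 39 (C/G).
That gives 3 mismatches out of 41 aligned sites, so the Hamming distance is 3.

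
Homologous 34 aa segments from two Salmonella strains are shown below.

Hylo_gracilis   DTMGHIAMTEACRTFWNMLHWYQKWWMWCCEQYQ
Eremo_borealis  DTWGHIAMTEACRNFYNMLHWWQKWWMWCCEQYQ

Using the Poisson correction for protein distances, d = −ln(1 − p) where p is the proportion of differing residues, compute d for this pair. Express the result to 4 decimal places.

The sequences differ at positions 3 (M/W), 14 (T/N), 16 (W/Y), 22 (Y/W).
p = 4/34 = 0.117647.
d = −ln(1 − 0.117647) = −ln(0.882353) = 0.1252.

0.1252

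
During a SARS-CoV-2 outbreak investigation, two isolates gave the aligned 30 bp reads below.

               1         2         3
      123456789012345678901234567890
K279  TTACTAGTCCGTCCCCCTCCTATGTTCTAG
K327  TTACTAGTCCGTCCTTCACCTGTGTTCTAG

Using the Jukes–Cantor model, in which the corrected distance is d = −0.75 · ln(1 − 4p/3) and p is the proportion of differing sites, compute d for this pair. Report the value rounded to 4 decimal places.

0.1468

Differing sites — 15:C/T; 16:C/T; 18:T/A; 22:A/G.
p = 4/30 = 0.133333.
d = −0.75 · ln(1 − (4/3)·0.133333) = −0.75 · ln(0.822223) = −0.75 · (-0.195744) = 0.1468.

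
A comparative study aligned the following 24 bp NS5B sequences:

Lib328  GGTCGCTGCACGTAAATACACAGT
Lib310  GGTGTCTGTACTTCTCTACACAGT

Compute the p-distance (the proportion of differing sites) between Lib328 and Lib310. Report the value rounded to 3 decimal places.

0.292

Differing sites — 4:C/G; 5:G/T; 9:C/T; 12:G/T; 14:A/C; 15:A/T; 16:A/C.
There are 7 differences over 24 sites, so p = 7/24 = 0.292.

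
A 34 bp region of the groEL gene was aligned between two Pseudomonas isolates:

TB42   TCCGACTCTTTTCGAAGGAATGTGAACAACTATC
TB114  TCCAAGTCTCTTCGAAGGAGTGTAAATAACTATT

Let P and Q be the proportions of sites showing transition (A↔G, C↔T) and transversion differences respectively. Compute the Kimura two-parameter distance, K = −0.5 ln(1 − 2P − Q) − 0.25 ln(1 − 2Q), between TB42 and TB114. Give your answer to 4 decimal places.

Differing sites — 4:G/A (Ti); 6:C/G (Tv); 10:T/C (Ti); 20:A/G (Ti); 24:G/A (Ti); 27:C/T (Ti); 34:C/T (Ti).
Of the 7 differences, 6 transitions and 1 transversion over 34 sites: P = 6/34 = 0.176471, Q = 1/34 = 0.029412.
d = −0.5·ln(0.617646) − 0.25·ln(0.941176) = −0.5·(-0.481840) − 0.25·(-0.060625) = 0.2561.

0.2561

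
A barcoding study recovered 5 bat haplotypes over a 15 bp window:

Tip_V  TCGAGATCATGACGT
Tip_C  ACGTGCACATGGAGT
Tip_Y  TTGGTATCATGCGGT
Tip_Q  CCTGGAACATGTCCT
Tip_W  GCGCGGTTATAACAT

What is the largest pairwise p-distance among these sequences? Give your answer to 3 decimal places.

0.667

Pairwise Hamming distances:
  Tip_V vs Tip_C: 6
  Tip_V vs Tip_Y: 5
  Tip_V vs Tip_Q: 6
  Tip_V vs Tip_W: 6
  Tip_C vs Tip_Y: 8
  Tip_C vs Tip_Q: 7
  Tip_C vs Tip_W: 9
  Tip_Y vs Tip_Q: 8
  Tip_Y vs Tip_W: 10
  Tip_Q vs Tip_W: 9
The largest is 10 mismatches, between Tip_Y and Tip_W; p = 10/15 = 0.667.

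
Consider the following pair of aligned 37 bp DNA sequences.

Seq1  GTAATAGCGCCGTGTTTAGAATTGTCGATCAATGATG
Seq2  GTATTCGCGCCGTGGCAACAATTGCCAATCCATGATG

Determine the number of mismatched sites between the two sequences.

Differing sites — 4:A/T; 6:A/C; 15:T/G; 16:T/C; 17:T/A; 19:G/C; 25:T/C; 27:G/A; 31:A/C.
That gives 9 mismatches out of 37 aligned sites, so the Hamming distance is 9.

9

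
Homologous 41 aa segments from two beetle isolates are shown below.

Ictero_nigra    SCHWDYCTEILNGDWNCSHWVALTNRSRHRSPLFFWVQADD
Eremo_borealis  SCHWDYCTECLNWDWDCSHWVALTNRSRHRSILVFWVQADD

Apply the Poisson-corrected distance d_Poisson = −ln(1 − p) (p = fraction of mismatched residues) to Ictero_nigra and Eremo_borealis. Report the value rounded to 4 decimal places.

Mismatches occur at site 10 (I↔C), site 13 (G↔W), site 16 (N↔D), site 32 (P↔I), site 34 (F↔V).
p = 5/41 = 0.121951.
d = −ln(1 − 0.121951) = −ln(0.878049) = 0.1301.

0.1301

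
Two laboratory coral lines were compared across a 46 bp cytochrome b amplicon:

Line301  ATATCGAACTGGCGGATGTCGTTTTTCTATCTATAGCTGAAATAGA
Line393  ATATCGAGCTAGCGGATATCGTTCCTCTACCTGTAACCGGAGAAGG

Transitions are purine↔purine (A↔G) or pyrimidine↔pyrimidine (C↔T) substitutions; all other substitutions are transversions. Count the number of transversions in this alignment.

1

Differing sites — 8:A/G (Ti); 11:G/A (Ti); 18:G/A (Ti); 24:T/C (Ti); 25:T/C (Ti); 30:T/C (Ti); 33:A/G (Ti); 36:G/A (Ti); 38:T/C (Ti); 40:A/G (Ti); 42:A/G (Ti); 43:T/A (Tv); 46:A/G (Ti).
Of the 13 differences, 12 transitions and 1 transversion, so the answer is 1.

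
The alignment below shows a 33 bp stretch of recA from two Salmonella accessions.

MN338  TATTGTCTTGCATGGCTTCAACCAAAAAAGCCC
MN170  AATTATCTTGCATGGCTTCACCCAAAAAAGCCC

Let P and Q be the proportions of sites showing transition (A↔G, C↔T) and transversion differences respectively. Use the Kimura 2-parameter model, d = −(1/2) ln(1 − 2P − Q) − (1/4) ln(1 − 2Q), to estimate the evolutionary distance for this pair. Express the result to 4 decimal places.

0.0969

The sequences differ at positions 1 (T/A, transversion), 5 (G/A, transition), 21 (A/C, transversion).
Of the 3 differences, 1 transition and 2 transversions over 33 sites: P = 1/33 = 0.030303, Q = 2/33 = 0.060606.
d = −0.5·ln(0.878788) − 0.25·ln(0.878788) = −0.5·(-0.129212) − 0.25·(-0.129212) = 0.0969.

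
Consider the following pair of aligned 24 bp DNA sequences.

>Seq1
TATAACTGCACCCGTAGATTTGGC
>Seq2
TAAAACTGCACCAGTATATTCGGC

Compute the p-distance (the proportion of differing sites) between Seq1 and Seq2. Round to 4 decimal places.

Mismatches occur at site 3 (T→A), site 13 (C→A), site 17 (G→T), site 21 (T→C).
There are 4 differences over 24 sites, so p = 4/24 = 0.1667.

0.1667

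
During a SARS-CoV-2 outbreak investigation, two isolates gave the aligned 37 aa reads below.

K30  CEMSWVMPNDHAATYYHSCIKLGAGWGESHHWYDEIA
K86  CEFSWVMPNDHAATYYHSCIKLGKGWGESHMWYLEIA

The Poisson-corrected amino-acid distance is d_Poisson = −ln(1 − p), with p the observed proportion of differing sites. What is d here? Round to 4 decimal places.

Differing sites — 3:M/F; 24:A/K; 31:H/M; 34:D/L.
p = 4/37 = 0.108108.
d = −ln(1 − 0.108108) = −ln(0.891892) = 0.1144.

0.1144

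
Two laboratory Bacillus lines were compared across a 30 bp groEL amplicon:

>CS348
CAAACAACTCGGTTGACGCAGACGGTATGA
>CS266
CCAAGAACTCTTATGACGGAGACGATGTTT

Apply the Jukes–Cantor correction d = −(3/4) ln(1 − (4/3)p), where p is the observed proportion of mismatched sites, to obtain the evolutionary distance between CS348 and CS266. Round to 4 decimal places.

Differing sites — 2:A/C; 5:C/G; 11:G/T; 12:G/T; 13:T/A; 19:C/G; 25:G/A; 27:A/G; 29:G/T; 30:A/T.
p = 10/30 = 0.333333.
d = −0.75 · ln(1 − (4/3)·0.333333) = −0.75 · ln(0.555556) = −0.75 · (-0.587786) = 0.4408.

0.4408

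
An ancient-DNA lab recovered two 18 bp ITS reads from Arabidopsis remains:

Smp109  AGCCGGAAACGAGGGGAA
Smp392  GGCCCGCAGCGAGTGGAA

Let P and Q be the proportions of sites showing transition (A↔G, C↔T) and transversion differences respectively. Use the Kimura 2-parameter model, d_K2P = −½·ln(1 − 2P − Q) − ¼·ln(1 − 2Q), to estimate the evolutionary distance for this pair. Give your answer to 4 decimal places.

0.3476

Differing sites — 1:A/G (Ti); 5:G/C (Tv); 7:A/C (Tv); 9:A/G (Ti); 14:G/T (Tv).
Of the 5 differences, 2 transitions and 3 transversions over 18 sites: P = 2/18 = 0.111111, Q = 3/18 = 0.166667.
d = −0.5·ln(0.611111) − 0.25·ln(0.666666) = −0.5·(-0.492477) − 0.25·(-0.405466) = 0.3476.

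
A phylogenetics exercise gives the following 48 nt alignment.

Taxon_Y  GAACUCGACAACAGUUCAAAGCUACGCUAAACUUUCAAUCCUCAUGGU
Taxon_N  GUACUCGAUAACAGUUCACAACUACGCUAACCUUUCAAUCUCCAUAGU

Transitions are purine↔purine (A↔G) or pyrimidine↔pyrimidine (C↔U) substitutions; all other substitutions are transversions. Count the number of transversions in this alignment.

Mismatches occur at site 2 (A→U, transversion), site 9 (C→U, transition), site 19 (A→C, transversion), site 21 (G→A, transition), site 31 (A→C, transversion), site 41 (C→U, transition), site 42 (U→C, transition), site 46 (G→A, transition).
Of the 8 differences, 5 transitions and 3 transversions, so the answer is 3.

3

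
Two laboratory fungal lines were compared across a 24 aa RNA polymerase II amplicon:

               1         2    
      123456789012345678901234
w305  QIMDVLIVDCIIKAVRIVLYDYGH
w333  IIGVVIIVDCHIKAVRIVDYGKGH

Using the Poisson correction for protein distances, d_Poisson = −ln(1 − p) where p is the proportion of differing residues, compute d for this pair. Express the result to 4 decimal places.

The sequences differ at positions 1 (Q/I), 3 (M/G), 4 (D/V), 6 (L/I), 11 (I/H), 19 (L/D), 21 (D/G), 22 (Y/K).
p = 8/24 = 0.333333.
d = −ln(1 − 0.333333) = −ln(0.666667) = 0.4055.

0.4055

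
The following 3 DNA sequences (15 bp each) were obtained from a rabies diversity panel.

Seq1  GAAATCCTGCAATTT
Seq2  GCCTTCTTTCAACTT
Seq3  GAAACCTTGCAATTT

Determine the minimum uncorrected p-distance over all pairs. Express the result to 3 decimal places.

Pairwise Hamming distances:
  Seq1 vs Seq2: 6
  Seq1 vs Seq3: 2
  Seq2 vs Seq3: 6
The smallest is 2 mismatches, between Seq1 and Seq3; p = 2/15 = 0.133.

0.133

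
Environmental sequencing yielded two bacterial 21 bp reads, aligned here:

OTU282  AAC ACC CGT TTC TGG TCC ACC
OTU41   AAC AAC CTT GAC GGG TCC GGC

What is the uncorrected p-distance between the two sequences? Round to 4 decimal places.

0.3333

Mismatches occur at site 5 (C/A), site 8 (G/T), site 10 (T/G), site 11 (T/A), site 13 (T/G), site 19 (A/G), site 20 (C/G).
There are 7 differences over 21 sites, so p = 7/21 = 0.3333.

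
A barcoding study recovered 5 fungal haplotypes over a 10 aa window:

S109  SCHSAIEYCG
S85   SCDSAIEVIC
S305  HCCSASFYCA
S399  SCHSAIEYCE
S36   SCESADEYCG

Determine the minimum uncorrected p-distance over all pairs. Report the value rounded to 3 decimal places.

0.100

Pairwise Hamming distances:
  S109 vs S85: 4
  S109 vs S305: 5
  S109 vs S399: 1
  S109 vs S36: 2
  S85 vs S305: 7
  S85 vs S399: 4
  S85 vs S36: 5
  S305 vs S399: 5
  S305 vs S36: 5
  S399 vs S36: 3
The smallest is 1 mismatch, between S109 and S399; p = 1/10 = 0.100.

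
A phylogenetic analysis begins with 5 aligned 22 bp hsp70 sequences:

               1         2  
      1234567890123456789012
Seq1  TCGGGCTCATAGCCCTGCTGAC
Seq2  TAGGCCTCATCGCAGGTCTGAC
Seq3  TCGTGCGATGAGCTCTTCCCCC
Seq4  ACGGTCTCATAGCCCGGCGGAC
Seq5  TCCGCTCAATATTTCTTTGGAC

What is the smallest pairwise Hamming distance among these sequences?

4

Pairwise Hamming distances:
  Seq1 vs Seq2: 7
  Seq1 vs Seq3: 10
  Seq1 vs Seq4: 4
  Seq1 vs Seq5: 11
  Seq2 vs Seq3: 14
  Seq2 vs Seq4: 8
  Seq2 vs Seq5: 13
  Seq3 vs Seq4: 13
  Seq3 vs Seq5: 13
  Seq4 vs Seq5: 12
The smallest is 4, between Seq1 and Seq4.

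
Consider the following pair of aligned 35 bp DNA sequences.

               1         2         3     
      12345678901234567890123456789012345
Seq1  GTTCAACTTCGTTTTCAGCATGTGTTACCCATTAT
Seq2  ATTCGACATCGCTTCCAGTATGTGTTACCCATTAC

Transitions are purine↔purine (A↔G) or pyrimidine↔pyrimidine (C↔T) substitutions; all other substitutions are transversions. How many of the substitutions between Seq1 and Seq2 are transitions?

6

Differing sites — 1:G/A (Ti); 5:A/G (Ti); 8:T/A (Tv); 12:T/C (Ti); 15:T/C (Ti); 19:C/T (Ti); 35:T/C (Ti).
Of the 7 differences, 6 transitions and 1 transversion, so the answer is 6.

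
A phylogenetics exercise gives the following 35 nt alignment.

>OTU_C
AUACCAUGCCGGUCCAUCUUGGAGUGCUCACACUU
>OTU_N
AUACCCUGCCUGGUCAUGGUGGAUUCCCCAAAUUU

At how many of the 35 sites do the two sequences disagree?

11

Mismatches occur at site 6 (A→C), site 11 (G→U), site 13 (U→G), site 14 (C→U), site 18 (C→G), site 19 (U→G), site 24 (G→U), site 26 (G→C), site 28 (U→C), site 31 (C→A), site 33 (C→U).
That gives 11 mismatches out of 35 aligned sites, so the Hamming distance is 11.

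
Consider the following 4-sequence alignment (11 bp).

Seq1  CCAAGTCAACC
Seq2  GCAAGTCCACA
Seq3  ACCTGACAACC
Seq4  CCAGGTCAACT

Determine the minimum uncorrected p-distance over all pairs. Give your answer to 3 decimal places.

Pairwise Hamming distances:
  Seq1 vs Seq2: 3
  Seq1 vs Seq3: 4
  Seq1 vs Seq4: 2
  Seq2 vs Seq3: 6
  Seq2 vs Seq4: 4
  Seq3 vs Seq4: 5
The smallest is 2 mismatches, between Seq1 and Seq4; p = 2/11 = 0.182.

0.182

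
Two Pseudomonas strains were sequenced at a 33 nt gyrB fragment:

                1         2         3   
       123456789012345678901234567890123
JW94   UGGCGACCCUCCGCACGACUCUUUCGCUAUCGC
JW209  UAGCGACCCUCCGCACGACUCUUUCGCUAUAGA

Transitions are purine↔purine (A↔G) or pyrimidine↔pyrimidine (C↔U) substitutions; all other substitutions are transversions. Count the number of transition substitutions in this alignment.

The sequences differ at positions 2 (G/A, transition), 31 (C/A, transversion), 33 (C/A, transversion).
Of the 3 differences, 1 transition and 2 transversions, so the answer is 1.

1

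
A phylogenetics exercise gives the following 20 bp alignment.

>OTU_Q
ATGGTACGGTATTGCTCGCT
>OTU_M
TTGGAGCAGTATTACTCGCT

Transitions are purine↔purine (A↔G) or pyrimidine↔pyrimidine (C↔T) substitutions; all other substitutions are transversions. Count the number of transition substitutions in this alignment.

Differing sites — 1:A/T (Tv); 5:T/A (Tv); 6:A/G (Ti); 8:G/A (Ti); 14:G/A (Ti).
Of the 5 differences, 3 transitions and 2 transversions, so the answer is 3.

3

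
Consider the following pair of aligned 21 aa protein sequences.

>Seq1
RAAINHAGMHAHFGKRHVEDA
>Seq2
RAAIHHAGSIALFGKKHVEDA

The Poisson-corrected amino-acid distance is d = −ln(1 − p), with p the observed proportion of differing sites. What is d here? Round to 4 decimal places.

0.2719

Differing sites — 5:N/H; 9:M/S; 10:H/I; 12:H/L; 16:R/K.
p = 5/21 = 0.238095.
d = −ln(1 − 0.238095) = −ln(0.761905) = 0.2719.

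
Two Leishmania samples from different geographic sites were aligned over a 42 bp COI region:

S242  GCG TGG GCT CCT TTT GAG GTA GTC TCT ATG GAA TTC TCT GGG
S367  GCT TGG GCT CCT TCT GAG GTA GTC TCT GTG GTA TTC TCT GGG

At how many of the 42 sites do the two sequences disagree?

Mismatches occur at site 3 (G/T), site 14 (T/C), site 28 (A/G), site 32 (A/T).
That gives 4 mismatches out of 42 aligned sites, so the Hamming distance is 4.

4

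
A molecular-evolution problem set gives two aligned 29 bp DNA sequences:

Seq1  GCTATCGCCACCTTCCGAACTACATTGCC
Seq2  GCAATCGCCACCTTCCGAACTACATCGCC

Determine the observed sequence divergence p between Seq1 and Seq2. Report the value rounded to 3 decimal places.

Mismatches occur at site 3 (T↔A), site 26 (T↔C).
There are 2 differences over 29 sites, so p = 2/29 = 0.069.

0.069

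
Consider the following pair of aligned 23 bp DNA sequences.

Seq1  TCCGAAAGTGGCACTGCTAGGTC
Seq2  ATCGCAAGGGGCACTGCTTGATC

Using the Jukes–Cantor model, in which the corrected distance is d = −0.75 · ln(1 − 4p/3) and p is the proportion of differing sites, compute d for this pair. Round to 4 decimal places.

0.3206

Differing sites — 1:T/A; 2:C/T; 5:A/C; 9:T/G; 19:A/T; 21:G/A.
p = 6/23 = 0.260870.
d = −0.75 · ln(1 − (4/3)·0.260870) = −0.75 · ln(0.652173) = −0.75 · (-0.427445) = 0.3206.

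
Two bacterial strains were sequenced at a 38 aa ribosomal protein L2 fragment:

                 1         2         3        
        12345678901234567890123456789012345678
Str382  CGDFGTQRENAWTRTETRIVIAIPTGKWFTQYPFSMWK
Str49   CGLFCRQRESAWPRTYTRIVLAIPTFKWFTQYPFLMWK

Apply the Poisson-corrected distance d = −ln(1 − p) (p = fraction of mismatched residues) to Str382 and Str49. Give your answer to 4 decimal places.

0.2703

The sequences differ at positions 3 (D/L), 5 (G/C), 6 (T/R), 10 (N/S), 13 (T/P), 16 (E/Y), 21 (I/L), 26 (G/F), 35 (S/L).
p = 9/38 = 0.236842.
d = −ln(1 − 0.236842) = −ln(0.763158) = 0.2703.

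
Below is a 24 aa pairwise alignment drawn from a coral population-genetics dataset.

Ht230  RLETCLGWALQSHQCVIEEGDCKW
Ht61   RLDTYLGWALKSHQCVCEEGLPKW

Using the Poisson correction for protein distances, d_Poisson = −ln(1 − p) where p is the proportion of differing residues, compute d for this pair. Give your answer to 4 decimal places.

0.2877

The sequences differ at positions 3 (E/D), 5 (C/Y), 11 (Q/K), 17 (I/C), 21 (D/L), 22 (C/P).
p = 6/24 = 0.250000.
d = −ln(1 − 0.250000) = −ln(0.750000) = 0.2877.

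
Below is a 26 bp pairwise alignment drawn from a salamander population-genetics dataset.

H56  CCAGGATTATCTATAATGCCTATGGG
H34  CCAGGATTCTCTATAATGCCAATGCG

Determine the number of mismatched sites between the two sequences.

3

Mismatches occur at site 9 (A→C), site 21 (T→A), site 25 (G→C).
That gives 3 mismatches out of 26 aligned sites, so the Hamming distance is 3.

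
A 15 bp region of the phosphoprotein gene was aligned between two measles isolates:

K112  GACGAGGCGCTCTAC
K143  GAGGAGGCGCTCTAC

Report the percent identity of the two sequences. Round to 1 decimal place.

93.3%

Differing sites — 3:C/G.
14 of the 15 sites match, so the percent identity is 14/15 × 100 = 93.3%.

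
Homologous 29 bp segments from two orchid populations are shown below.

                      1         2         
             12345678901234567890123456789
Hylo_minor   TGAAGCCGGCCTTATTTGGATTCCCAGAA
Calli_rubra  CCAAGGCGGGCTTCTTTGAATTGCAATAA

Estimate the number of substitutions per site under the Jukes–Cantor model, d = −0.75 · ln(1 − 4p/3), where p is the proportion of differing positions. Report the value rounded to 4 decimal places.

Differing sites — 1:T/C; 2:G/C; 6:C/G; 10:C/G; 14:A/C; 19:G/A; 23:C/G; 25:C/A; 27:G/T.
p = 9/29 = 0.310345.
d = −0.75 · ln(1 − (4/3)·0.310345) = −0.75 · ln(0.586207) = −0.75 · (-0.534082) = 0.4006.

0.4006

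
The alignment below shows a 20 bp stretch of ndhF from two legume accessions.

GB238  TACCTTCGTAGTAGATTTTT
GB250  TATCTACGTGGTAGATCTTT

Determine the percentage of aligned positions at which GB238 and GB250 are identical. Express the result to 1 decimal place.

Differing sites — 3:C/T; 6:T/A; 10:A/G; 17:T/C.
16 of the 20 sites match, so the percent identity is 16/20 × 100 = 80.0%.

80.0%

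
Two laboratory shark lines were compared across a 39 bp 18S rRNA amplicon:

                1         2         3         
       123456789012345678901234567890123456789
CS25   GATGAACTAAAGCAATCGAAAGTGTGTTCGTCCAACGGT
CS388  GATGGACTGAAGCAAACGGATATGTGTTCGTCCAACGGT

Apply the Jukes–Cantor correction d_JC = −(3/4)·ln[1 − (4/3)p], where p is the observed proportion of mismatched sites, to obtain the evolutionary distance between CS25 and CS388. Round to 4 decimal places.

The sequences differ at positions 5 (A/G), 9 (A/G), 16 (T/A), 19 (A/G), 21 (A/T), 22 (G/A).
p = 6/39 = 0.153846.
d = −0.75 · ln(1 − (4/3)·0.153846) = −0.75 · ln(0.794872) = −0.75 · (-0.229574) = 0.1722.

0.1722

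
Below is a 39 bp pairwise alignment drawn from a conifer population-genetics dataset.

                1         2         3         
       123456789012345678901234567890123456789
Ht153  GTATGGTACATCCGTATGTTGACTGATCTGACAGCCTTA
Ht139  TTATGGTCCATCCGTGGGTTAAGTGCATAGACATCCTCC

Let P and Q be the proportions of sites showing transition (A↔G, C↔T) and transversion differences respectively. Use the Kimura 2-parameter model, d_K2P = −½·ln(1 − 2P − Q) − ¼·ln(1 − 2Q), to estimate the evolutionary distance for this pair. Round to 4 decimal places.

0.4410

Differing sites — 1:G/T (Tv); 8:A/C (Tv); 16:A/G (Ti); 17:T/G (Tv); 21:G/A (Ti); 23:C/G (Tv); 26:A/C (Tv); 27:T/A (Tv); 28:C/T (Ti); 29:T/A (Tv); 34:G/T (Tv); 38:T/C (Ti); 39:A/C (Tv).
Of the 13 differences, 4 transitions and 9 transversions over 39 sites: P = 4/39 = 0.102564, Q = 9/39 = 0.230769.
d = −0.5·ln(0.564103) − 0.25·ln(0.538462) = −0.5·(-0.572518) − 0.25·(-0.619038) = 0.4410.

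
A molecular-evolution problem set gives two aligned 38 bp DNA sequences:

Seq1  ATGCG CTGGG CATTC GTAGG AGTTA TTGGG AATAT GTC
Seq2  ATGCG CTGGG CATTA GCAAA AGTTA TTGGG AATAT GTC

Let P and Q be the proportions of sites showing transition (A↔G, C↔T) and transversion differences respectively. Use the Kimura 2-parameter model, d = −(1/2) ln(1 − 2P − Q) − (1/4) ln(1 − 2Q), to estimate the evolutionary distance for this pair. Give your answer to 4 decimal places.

0.1153

The sequences differ at positions 15 (C/A, transversion), 17 (T/C, transition), 19 (G/A, transition), 20 (G/A, transition).
Of the 4 differences, 3 transitions and 1 transversion over 38 sites: P = 3/38 = 0.078947, Q = 1/38 = 0.026316.
d = −0.5·ln(0.815790) − 0.25·ln(0.947368) = −0.5·(-0.203598) − 0.25·(-0.054068) = 0.1153.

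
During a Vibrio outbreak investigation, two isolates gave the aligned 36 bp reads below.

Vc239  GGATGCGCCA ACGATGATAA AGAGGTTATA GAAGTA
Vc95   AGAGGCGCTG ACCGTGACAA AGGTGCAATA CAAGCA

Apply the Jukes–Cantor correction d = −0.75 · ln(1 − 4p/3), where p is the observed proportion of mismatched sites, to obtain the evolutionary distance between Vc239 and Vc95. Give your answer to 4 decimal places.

The sequences differ at positions 1 (G/A), 4 (T/G), 9 (C/T), 10 (A/G), 13 (G/C), 14 (A/G), 18 (T/C), 23 (A/G), 24 (G/T), 26 (T/C), 27 (T/A), 31 (G/C), 35 (T/C).
p = 13/36 = 0.361111.
d = −0.75 · ln(1 − (4/3)·0.361111) = −0.75 · ln(0.518519) = −0.75 · (-0.656779) = 0.4926.

0.4926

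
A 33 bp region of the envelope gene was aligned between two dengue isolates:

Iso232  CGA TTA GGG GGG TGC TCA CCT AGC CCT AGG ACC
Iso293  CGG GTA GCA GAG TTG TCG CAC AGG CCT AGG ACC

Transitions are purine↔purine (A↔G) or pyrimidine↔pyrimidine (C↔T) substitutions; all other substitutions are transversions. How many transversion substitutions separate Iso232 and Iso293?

Mismatches occur at site 3 (A/G, transition), site 4 (T/G, transversion), site 8 (G/C, transversion), site 9 (G/A, transition), site 11 (G/A, transition), site 14 (G/T, transversion), site 15 (C/G, transversion), site 18 (A/G, transition), site 20 (C/A, transversion), site 21 (T/C, transition), site 24 (C/G, transversion).
Of the 11 differences, 5 transitions and 6 transversions, so the answer is 6.

6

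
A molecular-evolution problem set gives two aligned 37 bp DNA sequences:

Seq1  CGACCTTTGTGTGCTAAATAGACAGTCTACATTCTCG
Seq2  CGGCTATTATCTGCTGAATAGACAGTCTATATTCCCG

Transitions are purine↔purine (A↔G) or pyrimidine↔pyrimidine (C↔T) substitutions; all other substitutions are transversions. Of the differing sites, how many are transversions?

2

Mismatches occur at site 3 (A↔G, transition), site 5 (C↔T, transition), site 6 (T↔A, transversion), site 9 (G↔A, transition), site 11 (G↔C, transversion), site 16 (A↔G, transition), site 30 (C↔T, transition), site 35 (T↔C, transition).
Of the 8 differences, 6 transitions and 2 transversions, so the answer is 2.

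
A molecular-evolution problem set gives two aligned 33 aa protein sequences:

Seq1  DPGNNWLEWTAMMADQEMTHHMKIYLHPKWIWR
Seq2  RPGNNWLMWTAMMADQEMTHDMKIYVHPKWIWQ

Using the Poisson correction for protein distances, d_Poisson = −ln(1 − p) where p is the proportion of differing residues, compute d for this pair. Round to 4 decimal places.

Mismatches occur at site 1 (D/R), site 8 (E/M), site 21 (H/D), site 26 (L/V), site 33 (R/Q).
p = 5/33 = 0.151515.
d = −ln(1 − 0.151515) = −ln(0.848485) = 0.1643.

0.1643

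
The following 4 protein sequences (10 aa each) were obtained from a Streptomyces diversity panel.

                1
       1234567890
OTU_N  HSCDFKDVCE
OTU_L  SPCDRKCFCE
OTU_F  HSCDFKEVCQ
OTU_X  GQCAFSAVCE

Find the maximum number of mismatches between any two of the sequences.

Pairwise Hamming distances:
  OTU_N vs OTU_L: 5
  OTU_N vs OTU_F: 2
  OTU_N vs OTU_X: 5
  OTU_L vs OTU_F: 6
  OTU_L vs OTU_X: 7
  OTU_F vs OTU_X: 6
The largest is 7, between OTU_L and OTU_X.

7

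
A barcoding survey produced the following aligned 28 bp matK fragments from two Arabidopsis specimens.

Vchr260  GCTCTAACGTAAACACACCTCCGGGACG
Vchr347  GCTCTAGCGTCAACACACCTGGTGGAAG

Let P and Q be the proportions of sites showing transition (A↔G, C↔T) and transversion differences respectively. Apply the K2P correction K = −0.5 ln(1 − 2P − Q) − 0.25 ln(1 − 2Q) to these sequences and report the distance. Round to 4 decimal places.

Mismatches occur at site 7 (A↔G, transition), site 11 (A↔C, transversion), site 21 (C↔G, transversion), site 22 (C↔G, transversion), site 23 (G↔T, transversion), site 27 (C↔A, transversion).
Of the 6 differences, 1 transition and 5 transversions over 28 sites: P = 1/28 = 0.035714, Q = 5/28 = 0.178571.
d = −0.5·ln(0.750001) − 0.25·ln(0.642858) = −0.5·(-0.287681) − 0.25·(-0.441831) = 0.2543.

0.2543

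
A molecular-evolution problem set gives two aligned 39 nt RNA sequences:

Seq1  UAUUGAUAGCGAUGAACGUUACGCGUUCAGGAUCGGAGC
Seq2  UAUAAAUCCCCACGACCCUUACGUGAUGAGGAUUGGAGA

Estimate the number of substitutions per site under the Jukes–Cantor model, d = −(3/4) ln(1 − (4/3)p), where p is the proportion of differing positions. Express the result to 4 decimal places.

Mismatches occur at site 4 (U↔A), site 5 (G↔A), site 8 (A↔C), site 9 (G↔C), site 11 (G↔C), site 13 (U↔C), site 16 (A↔C), site 18 (G↔C), site 24 (C↔U), site 26 (U↔A), site 28 (C↔G), site 34 (C↔U), site 39 (C↔A).
p = 13/39 = 0.333333.
d = −0.75 · ln(1 − (4/3)·0.333333) = −0.75 · ln(0.555556) = −0.75 · (-0.587786) = 0.4408.

0.4408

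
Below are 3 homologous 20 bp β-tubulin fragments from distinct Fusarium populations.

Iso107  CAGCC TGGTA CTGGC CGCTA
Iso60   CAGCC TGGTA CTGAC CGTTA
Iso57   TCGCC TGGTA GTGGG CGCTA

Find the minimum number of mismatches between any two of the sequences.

Pairwise Hamming distances:
  Iso107 vs Iso60: 2
  Iso107 vs Iso57: 4
  Iso60 vs Iso57: 6
The smallest is 2, between Iso107 and Iso60.

2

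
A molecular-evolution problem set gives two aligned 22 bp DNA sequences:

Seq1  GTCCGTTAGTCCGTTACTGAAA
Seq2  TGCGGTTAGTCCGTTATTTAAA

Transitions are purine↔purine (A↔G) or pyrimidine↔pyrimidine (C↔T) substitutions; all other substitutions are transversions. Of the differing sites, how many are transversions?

The sequences differ at positions 1 (G/T, transversion), 2 (T/G, transversion), 4 (C/G, transversion), 17 (C/T, transition), 19 (G/T, transversion).
Of the 5 differences, 1 transition and 4 transversions, so the answer is 4.

4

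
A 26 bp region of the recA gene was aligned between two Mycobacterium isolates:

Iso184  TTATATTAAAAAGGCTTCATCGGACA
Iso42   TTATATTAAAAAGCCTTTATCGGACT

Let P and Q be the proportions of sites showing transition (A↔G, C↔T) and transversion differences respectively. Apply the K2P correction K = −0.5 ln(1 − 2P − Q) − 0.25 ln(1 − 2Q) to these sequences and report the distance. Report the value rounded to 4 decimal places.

0.1253

Mismatches occur at site 14 (G↔C, transversion), site 18 (C↔T, transition), site 26 (A↔T, transversion).
Of the 3 differences, 1 transition and 2 transversions over 26 sites: P = 1/26 = 0.038462, Q = 2/26 = 0.076923.
d = −0.5·ln(0.846153) − 0.25·ln(0.846154) = −0.5·(-0.167055) − 0.25·(-0.167054) = 0.1253.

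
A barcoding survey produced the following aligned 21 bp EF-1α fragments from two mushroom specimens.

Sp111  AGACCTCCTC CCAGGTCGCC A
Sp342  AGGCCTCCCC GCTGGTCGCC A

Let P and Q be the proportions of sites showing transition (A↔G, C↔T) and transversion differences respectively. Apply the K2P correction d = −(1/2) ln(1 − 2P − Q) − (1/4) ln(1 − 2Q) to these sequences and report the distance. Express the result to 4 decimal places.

0.2211

Differing sites — 3:A/G (Ti); 9:T/C (Ti); 11:C/G (Tv); 13:A/T (Tv).
Of the 4 differences, 2 transitions and 2 transversions over 21 sites: P = 2/21 = 0.095238, Q = 2/21 = 0.095238.
d = −0.5·ln(0.714286) − 0.25·ln(0.809524) = −0.5·(-0.336472) − 0.25·(-0.211309) = 0.2211.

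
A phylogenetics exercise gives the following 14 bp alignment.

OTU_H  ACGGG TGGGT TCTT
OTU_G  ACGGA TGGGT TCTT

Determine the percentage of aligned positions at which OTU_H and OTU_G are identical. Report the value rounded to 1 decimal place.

92.9%

The sequences differ at position 5 (G/A).
13 of the 14 sites match, so the percent identity is 13/14 × 100 = 92.9%.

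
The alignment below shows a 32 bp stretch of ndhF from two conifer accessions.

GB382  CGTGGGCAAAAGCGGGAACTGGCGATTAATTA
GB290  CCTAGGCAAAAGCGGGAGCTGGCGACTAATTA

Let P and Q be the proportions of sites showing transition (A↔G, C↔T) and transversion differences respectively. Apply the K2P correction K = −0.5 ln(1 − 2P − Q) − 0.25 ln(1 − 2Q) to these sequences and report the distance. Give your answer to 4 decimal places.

Differing sites — 2:G/C (Tv); 4:G/A (Ti); 18:A/G (Ti); 26:T/C (Ti).
Of the 4 differences, 3 transitions and 1 transversion over 32 sites: P = 3/32 = 0.093750, Q = 1/32 = 0.031250.
d = −0.5·ln(0.781250) − 0.25·ln(0.937500) = −0.5·(-0.246860) − 0.25·(-0.064539) = 0.1396.

0.1396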